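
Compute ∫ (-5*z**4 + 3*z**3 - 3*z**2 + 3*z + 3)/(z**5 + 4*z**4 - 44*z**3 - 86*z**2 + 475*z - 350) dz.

Factor the denominator: (z - 5)*(z - 2)*(z - 1)*(z + 5)*(z + 7).
Partial-fraction decomposition: -13199/(1728*(z + 7)) + 3587/(840*(z + 5)) + 1/(192*(z - 1)) + 59/(189*(z - 2)) - 2807/(1440*(z - 5)).
Integrate each term: A/(z−a) contributes A·log|z−a|.

-2807*log(z - 5)/1440 + 59*log(z - 2)/189 + log(z - 1)/192 + 3587*log(z + 5)/840 - 13199*log(z + 7)/1728 + C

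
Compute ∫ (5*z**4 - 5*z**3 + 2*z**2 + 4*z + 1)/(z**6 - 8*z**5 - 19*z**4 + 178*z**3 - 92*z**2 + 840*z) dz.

Factor the denominator: z*(z - 7)*(z - 6)*(z + 5)*(z**2 + 4).
Partial-fraction decomposition: -(7537*z - 15558)/(122960*(z**2 + 4)) - 3781/(19140*(z + 5)) - 5497/(2640*(z - 6)) + 10417/(4452*(z - 7)) + 1/(840*z).
Integrate each term; A/(z−a) gives A·log|z−a|; the (Bz+D)/(z²+p²) term gives a log and an atan.

log(z)/840 + 10417*log(z - 7)/4452 - 5497*log(z - 6)/2640 - 3781*log(z + 5)/19140 - 7537*log(z**2 + 4)/245920 + 7779*atan(z/2)/122960 + C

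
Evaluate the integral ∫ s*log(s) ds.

Use integration by parts with u = log(s), dv = s ds.
Then du = 1/s ds and v = s**2/2.

s**2*log(s)/2 - s**2/4 + C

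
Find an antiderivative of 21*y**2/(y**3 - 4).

Let u = y**3 - 4, so du = (3*y**2) dy.
Rewriting, the integral becomes 7·∫ 1/u du = 7·log(u).
Substituting back, u = y**3 - 4.

7*log(y**3 - 4) + C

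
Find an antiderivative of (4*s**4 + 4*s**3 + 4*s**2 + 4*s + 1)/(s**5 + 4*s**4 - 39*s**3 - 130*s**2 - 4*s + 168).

Factor the denominator: (s - 6)*(s - 1)*(s + 2)**2*(s + 7).
Partial-fraction decomposition: 8401/(2600*(s + 7)) - 9769/(14400*(s + 2)) + 41/(120*(s + 2)**2) - 17/(360*(s - 1)) + 6217/(4160*(s - 6)).
Integrate each term; A/(s−a) gives A·log|s−a|; A/(s−a)² gives −A/(s−a).

6217*log(s - 6)/4160 - 17*log(s - 1)/360 - 9769*log(s + 2)/14400 + 8401*log(s + 7)/2600 - 41/(120*s + 240) + C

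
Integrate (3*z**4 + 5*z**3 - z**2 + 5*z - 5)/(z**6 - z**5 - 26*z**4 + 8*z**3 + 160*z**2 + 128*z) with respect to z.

Factor the denominator: z*(z - 4)**2*(z + 1)*(z + 2)*(z + 4).
Partial-fraction decomposition: -407/(1536*(z + 4)) - 11/(144*(z + 2)) + 13/(75*(z + 1)) + 23857/(115200*(z - 4)) + 1087/(960*(z - 4)**2) - 5/(128*z).
Integrate each term; A/(z−a) gives A·log|z−a|; A/(z−a)² gives −A/(z−a).

-5*log(z)/128 + 23857*log(z - 4)/115200 + 13*log(z + 1)/75 - 11*log(z + 2)/144 - 407*log(z + 4)/1536 - 1087/(960*z - 3840) + C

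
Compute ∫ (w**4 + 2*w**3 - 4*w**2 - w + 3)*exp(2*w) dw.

Use integration by parts with u = w**4 + 2*w**3 - 4*w**2 - w + 3, dv = exp(2*w) dw, so v = exp(2*w)/2.
Apply parts 4 times (tabular method): alternate signs, differentiate u down to 0, integrate dv up.

(2*w**4 - 8*w**2 + 6*w + 3)*exp(2*w)/4 + C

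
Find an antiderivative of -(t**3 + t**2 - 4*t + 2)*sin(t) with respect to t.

t**3*cos(t) - 3*t**2*sin(t) + t**2*cos(t) - 2*t*sin(t) - 10*t*cos(t) + 10*sin(t) + C

Use integration by parts with u = t**3 + t**2 - 4*t + 2, dv = -sin(t) dt, so v = cos(t).
Apply parts 3 times (tabular method): alternate signs, differentiate u down to 0, integrate dv up.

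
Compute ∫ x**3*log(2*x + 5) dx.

Use integration by parts with u = log(2*x + 5), dv = x**3 dx.
Then du = 2/(2*x + 5) dx and v = x**4/4.

x**4*log(2*x + 5)/4 - x**4/16 + 5*x**3/24 - 25*x**2/32 + 125*x/32 - 625*log(2*x + 5)/64 + C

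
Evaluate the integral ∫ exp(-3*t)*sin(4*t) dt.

-3*exp(-3*t)*sin(4*t)/25 - 4*exp(-3*t)*cos(4*t)/25 + C

Let I denote the integral. Integrate by parts with u = sin(4*t), dv = exp(-3*t) dt, so v = -exp(-3*t)/3: I = -exp(-3*t)*sin(4*t)/3 + (4/3)·∫ exp(-3*t)*cos(4*t) dt.
Apply parts again with u = cos(4*t), dv = exp(-3*t) dt: ∫ exp(-3*t)*cos(4*t) dt = -exp(-3*t)*cos(4*t)/3 − (4/3)·I. Substituting back brings back I: I = -exp(-3*t)*sin(4*t)/3 - 4*exp(-3*t)*cos(4*t)/9 − (16/9)·I.
Solving for I: (1 + 16/9)·I equals the remaining terms, so I = (9/25)·(-exp(-3*t)*sin(4*t)/3 - 4*exp(-3*t)*cos(4*t)/9).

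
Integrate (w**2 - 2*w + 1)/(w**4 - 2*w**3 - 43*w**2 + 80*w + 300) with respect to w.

Factor the denominator: (w - 5)**2*(w + 2)*(w + 6).
Partial-fraction decomposition: -49/(484*(w + 6)) + 9/(196*(w + 2)) + 328/(5929*(w - 5)) + 16/(77*(w - 5)**2).
Integrate each term; A/(w−a) gives A·log|w−a|; A/(w−a)² gives −A/(w−a).

328*log(w - 5)/5929 + 9*log(w + 2)/196 - 49*log(w + 6)/484 - 16/(77*w - 385) + C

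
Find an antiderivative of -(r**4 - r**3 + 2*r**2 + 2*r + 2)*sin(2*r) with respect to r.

r**4*cos(2*r)/2 - r**3*sin(2*r) - r**3*cos(2*r)/2 + 3*r**2*sin(2*r)/4 - r**2*cos(2*r)/2 + r*sin(2*r)/2 + 7*r*cos(2*r)/4 - 7*sin(2*r)/8 + 5*cos(2*r)/4 + C

Use integration by parts with u = r**4 - r**3 + 2*r**2 + 2*r + 2, dv = -sin(2*r) dr, so v = cos(2*r)/2.
Apply parts 4 times (tabular method): alternate signs, differentiate u down to 0, integrate dv up.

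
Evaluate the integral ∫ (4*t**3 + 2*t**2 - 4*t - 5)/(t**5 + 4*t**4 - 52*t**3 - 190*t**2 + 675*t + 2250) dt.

13213*log(t - 5)/77440 - 83*log(t + 3)/384 + 87*log(t + 5)/40 - 773*log(t + 6)/363 - 105/(176*t - 880) + C

Factor the denominator: (t - 5)**2*(t + 3)*(t + 5)*(t + 6).
Partial-fraction decomposition: -773/(363*(t + 6)) + 87/(40*(t + 5)) - 83/(384*(t + 3)) + 13213/(77440*(t - 5)) + 105/(176*(t - 5)**2).
Integrate each term; A/(t−a) gives A·log|t−a|; A/(t−a)² gives −A/(t−a).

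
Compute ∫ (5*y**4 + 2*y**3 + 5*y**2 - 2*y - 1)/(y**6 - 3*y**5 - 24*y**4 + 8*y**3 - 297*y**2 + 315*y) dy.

-log(y)/315 + 4307*log(y - 7)/9744 - log(y - 1)/40 - 59*log(y + 5)/240 - 877*log(y**2 + 9)/10440 + 407*atan(y/3)/1740 + C

Factor the denominator: y*(y - 7)*(y - 1)*(y + 5)*(y**2 + 9).
Partial-fraction decomposition: -(877*y - 3663)/(5220*(y**2 + 9)) - 59/(240*(y + 5)) - 1/(40*(y - 1)) + 4307/(9744*(y - 7)) - 1/(315*y).
Integrate each term; A/(y−a) gives A·log|y−a|; the (By+D)/(y²+p²) term gives a log and an atan.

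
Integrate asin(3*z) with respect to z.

z*asin(3*z) + sqrt(-9*z**2 + 1)/3 + C

Use integration by parts with u = arcsin(3*z), dv = dz.
Then du = 3/sqrt(-9*z**2 + 1) dz.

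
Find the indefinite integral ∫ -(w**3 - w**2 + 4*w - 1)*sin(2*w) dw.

w**3*cos(2*w)/2 - 3*w**2*sin(2*w)/4 - w**2*cos(2*w)/2 + w*sin(2*w)/2 + 5*w*cos(2*w)/4 - 5*sin(2*w)/8 - cos(2*w)/4 + C

Use integration by parts with u = w**3 - w**2 + 4*w - 1, dv = -sin(2*w) dw, so v = cos(2*w)/2.
Apply parts 3 times (tabular method): alternate signs, differentiate u down to 0, integrate dv up.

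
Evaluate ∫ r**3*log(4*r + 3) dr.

Use integration by parts with u = log(4*r + 3), dv = r**3 dr.
Then du = 4/(4*r + 3) dr and v = r**4/4.

r**4*log(4*r + 3)/4 - r**4/16 + r**3/16 - 9*r**2/128 + 27*r/256 - 81*log(4*r + 3)/1024 + C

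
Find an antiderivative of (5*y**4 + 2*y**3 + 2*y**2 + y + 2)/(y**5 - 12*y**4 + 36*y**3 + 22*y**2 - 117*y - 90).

6992*log(y - 6)/147 - 143*log(y - 5)/3 + 241*log(y - 3)/48 + 191*log(y + 1)/2352 + 1/(28*y + 28) + C

Factor the denominator: (y - 6)*(y - 5)*(y - 3)*(y + 1)**2.
Partial-fraction decomposition: 191/(2352*(y + 1)) - 1/(28*(y + 1)**2) + 241/(48*(y - 3)) - 143/(3*(y - 5)) + 6992/(147*(y - 6)).
Integrate each term; A/(y−a) gives A·log|y−a|; A/(y−a)² gives −A/(y−a).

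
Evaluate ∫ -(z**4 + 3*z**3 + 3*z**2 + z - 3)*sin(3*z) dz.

Use integration by parts with u = z**4 + 3*z**3 + 3*z**2 + z - 3, dv = -sin(3*z) dz, so v = cos(3*z)/3.
Apply parts 4 times (tabular method): alternate signs, differentiate u down to 0, integrate dv up.

z**4*cos(3*z)/3 - 4*z**3*sin(3*z)/9 + z**3*cos(3*z) - z**2*sin(3*z) + 5*z**2*cos(3*z)/9 - 10*z*sin(3*z)/27 - z*cos(3*z)/3 + sin(3*z)/9 - 91*cos(3*z)/81 + C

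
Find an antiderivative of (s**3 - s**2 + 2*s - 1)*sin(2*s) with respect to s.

-s**3*cos(2*s)/2 + 3*s**2*sin(2*s)/4 + s**2*cos(2*s)/2 - s*sin(2*s)/2 - s*cos(2*s)/4 + sin(2*s)/8 + cos(2*s)/4 + C

Use integration by parts with u = s**3 - s**2 + 2*s - 1, dv = sin(2*s) ds, so v = -cos(2*s)/2.
Apply parts 3 times (tabular method): alternate signs, differentiate u down to 0, integrate dv up.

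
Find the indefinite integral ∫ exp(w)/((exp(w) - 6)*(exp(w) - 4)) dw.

Let u = e^w, du = e^w dw.
The integral becomes ∫ du/((u-6)(u-4)); decompose into partial fractions.

log(exp(w) - 6)/2 - log(exp(w) - 4)/2 + C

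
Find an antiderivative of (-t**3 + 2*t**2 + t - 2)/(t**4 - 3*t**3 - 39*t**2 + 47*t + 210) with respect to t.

-5*log(t - 7)/9 + log(t - 3)/20 + 4*log(t + 2)/45 - 7*log(t + 5)/12 + C

Factor the denominator: (t - 7)*(t - 3)*(t + 2)*(t + 5).
Partial-fraction decomposition: -7/(12*(t + 5)) + 4/(45*(t + 2)) + 1/(20*(t - 3)) - 5/(9*(t - 7)).
Integrate each term: A/(t−a) contributes A·log|t−a|.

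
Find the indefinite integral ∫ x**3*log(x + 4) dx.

x**4*log(x + 4)/4 - x**4/16 + x**3/3 - 2*x**2 + 16*x - 64*log(x + 4) + C

Use integration by parts with u = log(x + 4), dv = x**3 dx.
Then du = 1/(x + 4) dx and v = x**4/4.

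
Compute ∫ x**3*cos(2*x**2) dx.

Let u = x², du = 2x dx; rewrite as (1/2)∫ u^1·cos(2u) du.
Now integrate by parts 1 time.

x**2*sin(2*x**2)/4 + cos(2*x**2)/8 + C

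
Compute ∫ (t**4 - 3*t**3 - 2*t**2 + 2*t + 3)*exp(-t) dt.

(-t**4 - t**3 - t**2 - 4*t - 7)*exp(-t) + C

Use integration by parts with u = t**4 - 3*t**3 - 2*t**2 + 2*t + 3, dv = exp(-t) dt, so v = -exp(-t).
Apply parts 4 times (tabular method): alternate signs, differentiate u down to 0, integrate dv up.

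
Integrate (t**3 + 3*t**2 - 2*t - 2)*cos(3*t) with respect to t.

t**3*sin(3*t)/3 + t**2*sin(3*t) + t**2*cos(3*t)/3 - 8*t*sin(3*t)/9 + 2*t*cos(3*t)/3 - 8*sin(3*t)/9 - 8*cos(3*t)/27 + C

Use integration by parts with u = t**3 + 3*t**2 - 2*t - 2, dv = cos(3*t) dt, so v = sin(3*t)/3.
Apply parts 3 times (tabular method): alternate signs, differentiate u down to 0, integrate dv up.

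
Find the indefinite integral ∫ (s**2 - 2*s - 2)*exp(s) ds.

Use integration by parts with u = s**2 - 2*s - 2, dv = exp(s) ds, so v = exp(s).
Apply parts 2 times (tabular method): alternate signs, differentiate u down to 0, integrate dv up.

(s**2 - 4*s + 2)*exp(s) + C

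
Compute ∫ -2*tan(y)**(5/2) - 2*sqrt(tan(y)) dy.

Let u = tan(y), so du = (tan(y)**2 + 1) dy.
Rewriting, the integral becomes -2·∫ √u du = -2·(2/3)u^(3/2).
Substituting back, u = tan(y).

-4*tan(y)**(3/2)/3 + C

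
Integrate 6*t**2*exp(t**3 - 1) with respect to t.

Let u = t**3 - 1, so du = (3*t**2) dt.
Rewriting, the integral becomes 2·∫ e^u du = 2·e^u.
Substituting back, u = t**3 - 1.

2*exp(t**3 - 1) + C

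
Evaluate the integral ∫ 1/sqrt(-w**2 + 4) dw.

asin(w/2) + C

Substitute w = 2·sin(θ), so dw = 2·cos(θ) dθ and the radical becomes sqrt(-w**2 + 4) = 2·cos(θ) by the Pythagorean identity.
Integrate the resulting trig expression in θ, then back-substitute θ = asin(w/2), sin(θ) = w/2, cos(θ) = sqrt(-w**2 + 4)/2 (absorbing any constant into C).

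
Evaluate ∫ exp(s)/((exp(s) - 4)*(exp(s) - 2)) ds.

Let u = e^s, du = e^s ds.
The integral becomes ∫ du/((u-4)(u-2)); decompose into partial fractions.

log(exp(s) - 4)/2 - log(exp(s) - 2)/2 + C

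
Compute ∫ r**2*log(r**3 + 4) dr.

r**3*log(r**3 + 4)/3 - r**3/3 + 4*log(r**3 + 4)/3 + C

Let u = r**3 + 4, so du = (3*r**2) dr.
The integral becomes (1/3)·∫ log(u) du; integrate by parts with u′=log(u), dv′=du.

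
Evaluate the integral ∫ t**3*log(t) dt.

t**4*log(t)/4 - t**4/16 + C

Use integration by parts with u = log(t), dv = t**3 dt.
Then du = 1/t dt and v = t**4/4.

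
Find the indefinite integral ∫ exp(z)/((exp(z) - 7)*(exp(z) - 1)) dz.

log(exp(z) - 7)/6 - log(exp(z) - 1)/6 + C

Let u = e^z, du = e^z dz.
The integral becomes ∫ du/((u-7)(u-1)); decompose into partial fractions.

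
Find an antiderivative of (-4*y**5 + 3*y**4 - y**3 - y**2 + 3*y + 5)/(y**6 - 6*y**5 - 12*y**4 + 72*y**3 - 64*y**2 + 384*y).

Factor the denominator: y*(y - 6)*(y - 4)*(y + 4)*(y**2 + 4).
Partial-fraction decomposition: -57*(y + 2)/(320*(y**2 + 4)) - 981/(1280*(y + 4)) + 3391/(1280*(y - 4)) - 5489/(960*(y - 6)) + 5/(384*y).
Integrate each term; A/(y−a) gives A·log|y−a|; the (By+D)/(y²+p²) term gives a log and an atan.

5*log(y)/384 - 5489*log(y - 6)/960 + 3391*log(y - 4)/1280 - 981*log(y + 4)/1280 - 57*log(y**2 + 4)/640 - 57*atan(y/2)/320 + C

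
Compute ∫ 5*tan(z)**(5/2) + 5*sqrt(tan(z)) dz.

10*tan(z)**(3/2)/3 + C

Let u = tan(z), so du = (tan(z)**2 + 1) dz.
Rewriting, the integral becomes 5·∫ √u du = 5·(2/3)u^(3/2).
Substituting back, u = tan(z).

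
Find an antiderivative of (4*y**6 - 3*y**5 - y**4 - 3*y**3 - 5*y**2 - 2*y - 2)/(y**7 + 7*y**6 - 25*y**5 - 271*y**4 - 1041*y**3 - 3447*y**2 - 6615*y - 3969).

104121*log(y - 7)/162400 - log(y + 1)/480 - 67939*log(y + 3)/21600 + 129853*log(y + 7)/19488 - 1229*log(y**2 + 9)/15660 - 38*atan(y/3)/145 - 901/(360*y + 1080) + C

Factor the denominator: (y - 7)*(y + 1)*(y + 3)**2*(y + 7)*(y**2 + 9).
Partial-fraction decomposition: -(1229*y + 6156)/(7830*(y**2 + 9)) + 129853/(19488*(y + 7)) - 67939/(21600*(y + 3)) + 901/(360*(y + 3)**2) - 1/(480*(y + 1)) + 104121/(162400*(y - 7)).
Integrate each term; A/(y−a) gives A·log|y−a|; the (By+D)/(y²+p²) term gives a log and an atan.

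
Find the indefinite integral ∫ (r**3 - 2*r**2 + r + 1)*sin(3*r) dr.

Use integration by parts with u = r**3 - 2*r**2 + r + 1, dv = sin(3*r) dr, so v = -cos(3*r)/3.
Apply parts 3 times (tabular method): alternate signs, differentiate u down to 0, integrate dv up.

-r**3*cos(3*r)/3 + r**2*sin(3*r)/3 + 2*r**2*cos(3*r)/3 - 4*r*sin(3*r)/9 - r*cos(3*r)/9 + sin(3*r)/27 - 13*cos(3*r)/27 + C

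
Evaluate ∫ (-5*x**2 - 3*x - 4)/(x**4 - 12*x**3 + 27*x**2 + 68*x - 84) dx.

-5*log(x - 7) + 101*log(x - 6)/20 - 2*log(x - 1)/15 + log(x + 2)/12 + C

Factor the denominator: (x - 7)*(x - 6)*(x - 1)*(x + 2).
Partial-fraction decomposition: 1/(12*(x + 2)) - 2/(15*(x - 1)) + 101/(20*(x - 6)) - 5/(x - 7).
Integrate each term: A/(x−a) contributes A·log|x−a|.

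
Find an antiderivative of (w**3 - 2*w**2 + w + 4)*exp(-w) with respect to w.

(-w**3 - w**2 - 3*w - 7)*exp(-w) + C

Use integration by parts with u = w**3 - 2*w**2 + w + 4, dv = exp(-w) dw, so v = -exp(-w).
Apply parts 3 times (tabular method): alternate signs, differentiate u down to 0, integrate dv up.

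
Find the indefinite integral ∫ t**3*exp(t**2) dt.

Let u = t², du = 2t dt; rewrite as (1/2)∫ u^1·exp(1u) du.
Now integrate by parts 1 time.

(t**2 - 1)*exp(t**2)/2 + C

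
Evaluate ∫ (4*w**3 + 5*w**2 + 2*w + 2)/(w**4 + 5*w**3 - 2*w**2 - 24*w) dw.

Factor the denominator: w*(w - 2)*(w + 3)*(w + 4).
Partial-fraction decomposition: 91/(12*(w + 4)) - 67/(15*(w + 3)) + 29/(30*(w - 2)) - 1/(12*w).
Integrate each term: A/(w−a) contributes A·log|w−a|.

-log(w)/12 + 29*log(w - 2)/30 - 67*log(w + 3)/15 + 91*log(w + 4)/12 + C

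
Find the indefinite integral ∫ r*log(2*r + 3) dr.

r**2*log(2*r + 3)/2 - r**2/4 + 3*r/4 - 9*log(2*r + 3)/8 + C

Use integration by parts with u = log(2*r + 3), dv = r dr.
Then du = 2/(2*r + 3) dr and v = r**2/2.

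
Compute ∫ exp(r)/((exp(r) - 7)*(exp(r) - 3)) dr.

log(exp(r) - 7)/4 - log(exp(r) - 3)/4 + C

Let u = e^r, du = e^r dr.
The integral becomes ∫ du/((u-3)(u-7)); decompose into partial fractions.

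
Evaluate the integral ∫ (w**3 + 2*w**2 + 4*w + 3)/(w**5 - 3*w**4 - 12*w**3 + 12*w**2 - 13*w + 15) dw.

Factor the denominator: (w - 5)*(w - 1)*(w + 3)*(w**2 + 1).
Partial-fraction decomposition: (17*w - 6)/(130*(w**2 + 1)) - 9/(160*(w + 3)) - 5/(16*(w - 1)) + 99/(416*(w - 5)).
Integrate each term; A/(w−a) gives A·log|w−a|; the (Bw+D)/(w²+p²) term gives a log and an atan.

99*log(w - 5)/416 - 5*log(w - 1)/16 - 9*log(w + 3)/160 + 17*log(w**2 + 1)/260 - 3*atan(w)/65 + C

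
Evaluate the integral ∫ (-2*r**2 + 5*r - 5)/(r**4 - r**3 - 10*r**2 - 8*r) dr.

Factor the denominator: r*(r - 4)*(r + 1)*(r + 2).
Partial-fraction decomposition: 23/(12*(r + 2)) - 12/(5*(r + 1)) - 17/(120*(r - 4)) + 5/(8*r).
Integrate each term: A/(r−a) contributes A·log|r−a|.

5*log(r)/8 - 17*log(r - 4)/120 - 12*log(r + 1)/5 + 23*log(r + 2)/12 + C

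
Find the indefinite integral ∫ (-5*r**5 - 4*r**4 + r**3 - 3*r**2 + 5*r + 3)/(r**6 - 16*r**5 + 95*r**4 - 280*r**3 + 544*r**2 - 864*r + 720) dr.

Factor the denominator: (r - 6)*(r - 5)*(r - 3)*(r - 2)*(r**2 + 4).
Partial-fraction decomposition: (56*r + 541)/(1160*(r**2 + 4)) + 215/(96*(r - 2)) - 39/(2*(r - 3)) + 18047/(174*(r - 5)) - 14641/(160*(r - 6)).
Integrate each term; A/(r−a) gives A·log|r−a|; the (Br+D)/(r²+p²) term gives a log and an atan.

-14641*log(r - 6)/160 + 18047*log(r - 5)/174 - 39*log(r - 3)/2 + 215*log(r - 2)/96 + 7*log(r**2 + 4)/290 + 541*atan(r/2)/2320 + C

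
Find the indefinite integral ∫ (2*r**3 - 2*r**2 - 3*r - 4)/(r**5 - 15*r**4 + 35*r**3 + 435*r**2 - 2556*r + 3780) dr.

563*log(r - 7)/104 - 169*log(r - 6)/18 + 181*log(r - 5)/44 - 23*log(r - 3)/216 - 245*log(r + 6)/7722 + C

Factor the denominator: (r - 7)*(r - 6)*(r - 5)*(r - 3)*(r + 6).
Partial-fraction decomposition: -245/(7722*(r + 6)) - 23/(216*(r - 3)) + 181/(44*(r - 5)) - 169/(18*(r - 6)) + 563/(104*(r - 7)).
Integrate each term: A/(r−a) contributes A·log|r−a|.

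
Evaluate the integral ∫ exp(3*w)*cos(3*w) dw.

Let I denote the integral. Integrate by parts with u = cos(3*w), dv = exp(3*w) dw, so v = exp(3*w)/3: I = exp(3*w)*cos(3*w)/3 + ∫ exp(3*w)*sin(3*w) dw.
Apply parts again with u = sin(3*w), dv = exp(3*w) dw: ∫ exp(3*w)*sin(3*w) dw = exp(3*w)*sin(3*w)/3 − I. Substituting back brings back I: I = exp(3*w)*sin(3*w)/3 + exp(3*w)*cos(3*w)/3 − I.
Solving for I: (1 + 1)·I equals the remaining terms, so I = (1/2)·(exp(3*w)*sin(3*w)/3 + exp(3*w)*cos(3*w)/3).

exp(3*w)*sin(3*w)/6 + exp(3*w)*cos(3*w)/6 + C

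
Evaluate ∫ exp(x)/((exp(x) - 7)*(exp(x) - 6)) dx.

Let u = e^x, du = e^x dx.
The integral becomes ∫ du/((u-6)(u-7)); decompose into partial fractions.

log(exp(x) - 7) - log(exp(x) - 6) + C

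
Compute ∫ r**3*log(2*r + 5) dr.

Use integration by parts with u = log(2*r + 5), dv = r**3 dr.
Then du = 2/(2*r + 5) dr and v = r**4/4.

r**4*log(2*r + 5)/4 - r**4/16 + 5*r**3/24 - 25*r**2/32 + 125*r/32 - 625*log(2*r + 5)/64 + C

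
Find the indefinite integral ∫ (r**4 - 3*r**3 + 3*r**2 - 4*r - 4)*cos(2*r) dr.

Use integration by parts with u = r**4 - 3*r**3 + 3*r**2 - 4*r - 4, dv = cos(2*r) dr, so v = sin(2*r)/2.
Apply parts 4 times (tabular method): alternate signs, differentiate u down to 0, integrate dv up.

r**4*sin(2*r)/2 - 3*r**3*sin(2*r)/2 + r**3*cos(2*r) - 9*r**2*cos(2*r)/4 + r*sin(2*r)/4 - 2*sin(2*r) + cos(2*r)/8 + C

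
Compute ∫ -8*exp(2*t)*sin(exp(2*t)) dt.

Let u = exp(2*t), so du = (2*exp(2*t)) dt.
Rewriting, the integral becomes -4·∫ sin(u) du = -4·-cos(u).
Substituting back, u = exp(2*t).

4*cos(exp(2*t)) + C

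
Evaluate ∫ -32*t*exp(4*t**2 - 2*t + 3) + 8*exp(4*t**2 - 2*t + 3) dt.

Let u = 4*t**2 - 2*t + 3, so du = (8*t - 2) dt.
Rewriting, the integral becomes -4·∫ e^u du = -4·e^u.
Substituting back, u = 4*t**2 - 2*t + 3.

-4*exp(4*t**2 - 2*t + 3) + C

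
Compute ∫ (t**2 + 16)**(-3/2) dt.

t/(16*sqrt(t**2 + 16)) + C

Substitute t = 4·tan(θ), so dt = 4·sec(θ)^2 dθ and the radical becomes sqrt(t**2 + 16) = 4·sec(θ) by the Pythagorean identity.
Integrate the resulting trig expression in θ, then back-substitute tan(θ) = t/4, sec(θ) = sqrt(t**2 + 16)/4 (absorbing any constant into C).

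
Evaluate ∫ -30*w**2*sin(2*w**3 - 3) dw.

5*cos(2*w**3 - 3) + C

Let u = 2*w**3 - 3, so du = (6*w**2) dw.
Rewriting, the integral becomes -5·∫ sin(u) du = -5·-cos(u).
Substituting back, u = 2*w**3 - 3.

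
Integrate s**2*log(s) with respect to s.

s**3*log(s)/3 - s**3/9 + C

Use integration by parts with u = log(s), dv = s**2 ds.
Then du = 1/s ds and v = s**3/3.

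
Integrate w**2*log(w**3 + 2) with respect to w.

Let u = w**3 + 2, so du = (3*w**2) dw.
The integral becomes (1/3)·∫ log(u) du; integrate by parts with u′=log(u), dv′=du.

w**3*log(w**3 + 2)/3 - w**3/3 + 2*log(w**3 + 2)/3 + C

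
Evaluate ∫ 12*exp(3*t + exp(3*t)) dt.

4*exp(exp(3*t)) + C

Let u = exp(3*t), so du = (3*exp(3*t)) dt.
Rewriting, the integral becomes 4·∫ e^u du = 4·e^u.
Substituting back, u = exp(3*t).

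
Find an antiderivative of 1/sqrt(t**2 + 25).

Substitute t = 5·tan(θ), so dt = 5·sec(θ)^2 dθ and the radical becomes sqrt(t**2 + 25) = 5·sec(θ) by the Pythagorean identity.
Integrate the resulting trig expression in θ, then back-substitute tan(θ) = t/5, sec(θ) = sqrt(t**2 + 25)/5 (absorbing any constant into C).

log(t + sqrt(t**2 + 25)) + C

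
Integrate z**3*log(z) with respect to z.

Use integration by parts with u = log(z), dv = z**3 dz.
Then du = 1/z dz and v = z**4/4.

z**4*log(z)/4 - z**4/16 + C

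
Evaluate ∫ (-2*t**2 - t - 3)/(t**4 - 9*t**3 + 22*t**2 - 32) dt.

103*log(t - 4)/100 - 13*log(t - 2)/12 + 4*log(t + 1)/75 + 39/(10*t - 40) + C

Factor the denominator: (t - 4)**2*(t - 2)*(t + 1).
Partial-fraction decomposition: 4/(75*(t + 1)) - 13/(12*(t - 2)) + 103/(100*(t - 4)) - 39/(10*(t - 4)**2).
Integrate each term; A/(t−a) gives A·log|t−a|; A/(t−a)² gives −A/(t−a).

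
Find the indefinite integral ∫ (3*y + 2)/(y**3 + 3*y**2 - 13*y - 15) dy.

11*log(y - 3)/32 + log(y + 1)/16 - 13*log(y + 5)/32 + C

Factor the denominator: (y - 3)*(y + 1)*(y + 5).
Partial-fraction decomposition: -13/(32*(y + 5)) + 1/(16*(y + 1)) + 11/(32*(y - 3)).
Integrate each term: A/(y−a) contributes A·log|y−a|.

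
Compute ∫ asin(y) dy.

Use integration by parts with u = arcsin(y), dv = dy.
Then du = 1/sqrt(-y**2 + 1) dy.

y*asin(y) + sqrt(-y**2 + 1) + C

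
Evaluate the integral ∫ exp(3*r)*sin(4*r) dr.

Let I denote the integral. Integrate by parts with u = sin(4*r), dv = exp(3*r) dr, so v = exp(3*r)/3: I = exp(3*r)*sin(4*r)/3 − (4/3)·∫ exp(3*r)*cos(4*r) dr.
Apply parts again with u = cos(4*r), dv = exp(3*r) dr: ∫ exp(3*r)*cos(4*r) dr = exp(3*r)*cos(4*r)/3 + (4/3)·I. Substituting back brings back I: I = exp(3*r)*sin(4*r)/3 - 4*exp(3*r)*cos(4*r)/9 − (16/9)·I.
Solving for I: (1 + 16/9)·I equals the remaining terms, so I = (9/25)·(exp(3*r)*sin(4*r)/3 - 4*exp(3*r)*cos(4*r)/9).

3*exp(3*r)*sin(4*r)/25 - 4*exp(3*r)*cos(4*r)/25 + C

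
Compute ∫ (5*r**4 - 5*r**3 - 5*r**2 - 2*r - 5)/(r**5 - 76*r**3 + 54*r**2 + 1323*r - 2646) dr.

5013*log(r - 7)/1456 - 34319*log(r - 3)/32400 - 7387*log(r + 6)/1053 + 3371*log(r + 7)/350 + 107/(180*r - 540) + C

Factor the denominator: (r - 7)*(r - 3)**2*(r + 6)*(r + 7).
Partial-fraction decomposition: 3371/(350*(r + 7)) - 7387/(1053*(r + 6)) - 34319/(32400*(r - 3)) - 107/(180*(r - 3)**2) + 5013/(1456*(r - 7)).
Integrate each term; A/(r−a) gives A·log|r−a|; A/(r−a)² gives −A/(r−a).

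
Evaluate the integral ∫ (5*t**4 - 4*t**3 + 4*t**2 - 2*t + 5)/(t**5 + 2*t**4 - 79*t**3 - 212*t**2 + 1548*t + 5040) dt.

Factor the denominator: (t - 7)*(t - 6)*(t + 4)*(t + 5)*(t + 6).
Partial-fraction decomposition: 7505/(312*(t + 6)) - 85/(3*(t + 5)) + 1613/(220*(t + 4)) - 523/(120*(t - 6)) + 2705/(429*(t - 7)).
Integrate each term: A/(t−a) contributes A·log|t−a|.

2705*log(t - 7)/429 - 523*log(t - 6)/120 + 1613*log(t + 4)/220 - 85*log(t + 5)/3 + 7505*log(t + 6)/312 + C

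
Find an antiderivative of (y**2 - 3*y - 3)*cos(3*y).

y**2*sin(3*y)/3 - y*sin(3*y) + 2*y*cos(3*y)/9 - 29*sin(3*y)/27 - cos(3*y)/3 + C

Use integration by parts with u = y**2 - 3*y - 3, dv = cos(3*y) dy, so v = sin(3*y)/3.
Apply parts 2 times (tabular method): alternate signs, differentiate u down to 0, integrate dv up.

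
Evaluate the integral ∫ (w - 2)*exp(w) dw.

Use integration by parts with u = w - 2, dv = exp(w) dw, so v = exp(w).
Apply parts 1 times (tabular method): alternate signs, differentiate u down to 0, integrate dv up.

(w - 3)*exp(w) + C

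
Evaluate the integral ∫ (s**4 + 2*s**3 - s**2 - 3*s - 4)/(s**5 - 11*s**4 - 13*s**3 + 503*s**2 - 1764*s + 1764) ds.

3013*log(s - 7)/280 - 835*log(s - 6)/78 + 113*log(s - 3)/120 - log(s - 2)/10 + 187*log(s + 7)/1820 + C

Factor the denominator: (s - 7)*(s - 6)*(s - 3)*(s - 2)*(s + 7).
Partial-fraction decomposition: 187/(1820*(s + 7)) - 1/(10*(s - 2)) + 113/(120*(s - 3)) - 835/(78*(s - 6)) + 3013/(280*(s - 7)).
Integrate each term: A/(s−a) contributes A·log|s−a|.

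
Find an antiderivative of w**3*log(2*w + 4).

Use integration by parts with u = log(2*w + 4), dv = w**3 dw.
Then du = 2/(2*w + 4) dw and v = w**4/4.

w**4*log(2*w + 4)/4 - w**4/16 + w**3/6 - w**2/2 + 2*w - 4*log(w + 2) + C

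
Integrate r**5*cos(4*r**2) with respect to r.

r**4*sin(4*r**2)/8 + r**2*cos(4*r**2)/16 - sin(4*r**2)/64 + C

Let u = r², du = 2r dr; rewrite as (1/2)∫ u^2·cos(4u) du.
Now integrate by parts 2 times.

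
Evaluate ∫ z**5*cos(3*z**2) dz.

z**4*sin(3*z**2)/6 + z**2*cos(3*z**2)/9 - sin(3*z**2)/27 + C

Let u = z², du = 2z dz; rewrite as (1/2)∫ u^2·cos(3u) du.
Now integrate by parts 2 times.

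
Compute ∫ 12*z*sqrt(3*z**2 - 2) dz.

4*(3*z**2 - 2)**(3/2)/3 + C

Let u = 3*z**2 - 2, so du = (6*z) dz.
Rewriting, the integral becomes 2·∫ √u du = 2·(2/3)u^(3/2).
Substituting back, u = 3*z**2 - 2.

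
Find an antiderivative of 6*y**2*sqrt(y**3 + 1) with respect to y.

Let u = y**3 + 1, so du = (3*y**2) dy.
Rewriting, the integral becomes 2·∫ √u du = 2·(2/3)u^(3/2).
Substituting back, u = y**3 + 1.

4*(y**3 + 1)**(3/2)/3 + C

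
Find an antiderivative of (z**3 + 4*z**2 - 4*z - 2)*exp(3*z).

(z**3 + 3*z**2 - 6*z)*exp(3*z)/3 + C

Use integration by parts with u = z**3 + 4*z**2 - 4*z - 2, dv = exp(3*z) dz, so v = exp(3*z)/3.
Apply parts 3 times (tabular method): alternate signs, differentiate u down to 0, integrate dv up.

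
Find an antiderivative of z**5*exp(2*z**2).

Let u = z², du = 2z dz; rewrite as (1/2)∫ u^2·exp(2u) du.
Now integrate by parts 2 times.

(2*z**4 - 2*z**2 + 1)*exp(2*z**2)/8 + C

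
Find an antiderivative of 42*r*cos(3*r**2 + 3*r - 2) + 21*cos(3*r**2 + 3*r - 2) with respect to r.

Let u = 3*r**2 + 3*r - 2, so du = (6*r + 3) dr.
Rewriting, the integral becomes 7·∫ cos(u) du = 7·sin(u).
Substituting back, u = 3*r**2 + 3*r - 2.

7*sin(3*r**2 + 3*r - 2) + C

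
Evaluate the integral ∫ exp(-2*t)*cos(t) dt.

exp(-2*t)*sin(t)/5 - 2*exp(-2*t)*cos(t)/5 + C

Let I denote the integral. Integrate by parts with u = cos(t), dv = exp(-2*t) dt, so v = -exp(-2*t)/2: I = -exp(-2*t)*cos(t)/2 − (1/2)·∫ exp(-2*t)*sin(t) dt.
Apply parts again with u = sin(t), dv = exp(-2*t) dt: ∫ exp(-2*t)*sin(t) dt = -exp(-2*t)*sin(t)/2 + (1/2)·I. Substituting back brings back I: I = exp(-2*t)*sin(t)/4 - exp(-2*t)*cos(t)/2 − (1/4)·I.
Solving for I: (1 + 1/4)·I equals the remaining terms, so I = (4/5)·(exp(-2*t)*sin(t)/4 - exp(-2*t)*cos(t)/2).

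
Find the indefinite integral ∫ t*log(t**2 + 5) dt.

Let u = t**2 + 5, so du = (2*t) dt.
The integral becomes (1/2)·∫ log(u) du; integrate by parts with u′=log(u), dv′=du.

t**2*log(t**2 + 5)/2 - t**2/2 + 5*log(t**2 + 5)/2 + C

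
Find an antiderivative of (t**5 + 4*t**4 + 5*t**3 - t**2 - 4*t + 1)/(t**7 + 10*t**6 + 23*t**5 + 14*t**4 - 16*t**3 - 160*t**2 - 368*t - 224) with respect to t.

Factor the denominator: (t - 2)*(t + 1)*(t + 2)**2*(t + 7)*(t**2 + 4).
Partial-fraction decomposition: (1103*t + 2402)/(16960*(t**2 + 4)) - 4469/(35775*(t + 7)) + 147/(3200*(t + 2)) - 3/(160*(t + 2)**2) - 1/(45*(t + 1)) + 125/(3456*(t - 2)).
Integrate each term; A/(t−a) gives A·log|t−a|; the (Bt+D)/(t²+p²) term gives a log and an atan.

125*log(t - 2)/3456 - log(t + 1)/45 + 147*log(t + 2)/3200 - 4469*log(t + 7)/35775 + 1103*log(t**2 + 4)/33920 + 1201*atan(t/2)/16960 + 3/(160*t + 320) + C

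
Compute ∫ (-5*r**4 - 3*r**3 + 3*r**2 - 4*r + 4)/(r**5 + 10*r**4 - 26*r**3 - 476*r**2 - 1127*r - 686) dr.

Factor the denominator: (r - 7)*(r + 1)*(r + 2)*(r + 7)**2.
Partial-fraction decomposition: -19167/(4900*(r + 7)) + 3599/(140*(r + 7)**2) - 32/(225*(r + 2)) - 1/(32*(r + 1)) - 12911/(14112*(r - 7)).
Integrate each term; A/(r−a) gives A·log|r−a|; A/(r−a)² gives −A/(r−a).

-12911*log(r - 7)/14112 - log(r + 1)/32 - 32*log(r + 2)/225 - 19167*log(r + 7)/4900 - 3599/(140*r + 980) + C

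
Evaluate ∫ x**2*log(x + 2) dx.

Use integration by parts with u = log(x + 2), dv = x**2 dx.
Then du = 1/(x + 2) dx and v = x**3/3.

x**3*log(x + 2)/3 - x**3/9 + x**2/3 - 4*x/3 + 8*log(x + 2)/3 + C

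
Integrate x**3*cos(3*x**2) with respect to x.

Let u = x², du = 2x dx; rewrite as (1/2)∫ u^1·cos(3u) du.
Now integrate by parts 1 time.

x**2*sin(3*x**2)/6 + cos(3*x**2)/18 + C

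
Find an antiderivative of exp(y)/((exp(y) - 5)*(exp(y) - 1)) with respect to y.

log(exp(y) - 5)/4 - log(exp(y) - 1)/4 + C

Let u = e^y, du = e^y dy.
The integral becomes ∫ du/((u-5)(u-1)); decompose into partial fractions.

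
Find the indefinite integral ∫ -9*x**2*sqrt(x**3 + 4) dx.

Let u = x**3 + 4, so du = (3*x**2) dx.
Rewriting, the integral becomes -3·∫ √u du = -3·(2/3)u^(3/2).
Substituting back, u = x**3 + 4.

-2*(x**3 + 4)**(3/2) + C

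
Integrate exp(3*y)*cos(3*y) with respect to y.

Let I denote the integral. Integrate by parts with u = cos(3*y), dv = exp(3*y) dy, so v = exp(3*y)/3: I = exp(3*y)*cos(3*y)/3 + ∫ exp(3*y)*sin(3*y) dy.
Apply parts again with u = sin(3*y), dv = exp(3*y) dy: ∫ exp(3*y)*sin(3*y) dy = exp(3*y)*sin(3*y)/3 − I. Substituting back brings back I: I = exp(3*y)*sin(3*y)/3 + exp(3*y)*cos(3*y)/3 − I.
Solving for I: (1 + 1)·I equals the remaining terms, so I = (1/2)·(exp(3*y)*sin(3*y)/3 + exp(3*y)*cos(3*y)/3).

exp(3*y)*sin(3*y)/6 + exp(3*y)*cos(3*y)/6 + C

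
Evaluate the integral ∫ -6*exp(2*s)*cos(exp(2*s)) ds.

Let u = exp(2*s), so du = (2*exp(2*s)) ds.
Rewriting, the integral becomes -3·∫ cos(u) du = -3·sin(u).
Substituting back, u = exp(2*s).

-3*sin(exp(2*s)) + C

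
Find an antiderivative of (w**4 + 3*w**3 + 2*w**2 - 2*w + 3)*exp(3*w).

(27*w**4 + 45*w**3 + 9*w**2 - 60*w + 101)*exp(3*w)/81 + C

Use integration by parts with u = w**4 + 3*w**3 + 2*w**2 - 2*w + 3, dv = exp(3*w) dw, so v = exp(3*w)/3.
Apply parts 4 times (tabular method): alternate signs, differentiate u down to 0, integrate dv up.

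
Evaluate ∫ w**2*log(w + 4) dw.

w**3*log(w + 4)/3 - w**3/9 + 2*w**2/3 - 16*w/3 + 64*log(w + 4)/3 + C

Use integration by parts with u = log(w + 4), dv = w**2 dw.
Then du = 1/(w + 4) dw and v = w**3/3.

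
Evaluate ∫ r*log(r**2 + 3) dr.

r**2*log(r**2 + 3)/2 - r**2/2 + 3*log(r**2 + 3)/2 + C

Let u = r**2 + 3, so du = (2*r) dr.
The integral becomes (1/2)·∫ log(u) du; integrate by parts with u′=log(u), dv′=du.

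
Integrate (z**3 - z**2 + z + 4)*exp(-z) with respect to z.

Use integration by parts with u = z**3 - z**2 + z + 4, dv = exp(-z) dz, so v = -exp(-z).
Apply parts 3 times (tabular method): alternate signs, differentiate u down to 0, integrate dv up.

(-z**3 - 2*z**2 - 5*z - 9)*exp(-z) + C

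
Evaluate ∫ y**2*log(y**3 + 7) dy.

y**3*log(y**3 + 7)/3 - y**3/3 + 7*log(y**3 + 7)/3 + C

Let u = y**3 + 7, so du = (3*y**2) dy.
The integral becomes (1/3)·∫ log(u) du; integrate by parts with u′=log(u), dv′=du.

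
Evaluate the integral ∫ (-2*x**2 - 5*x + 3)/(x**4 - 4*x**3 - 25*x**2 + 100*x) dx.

3*log(x)/100 - 36*log(x - 5)/25 + 49*log(x - 4)/36 + 11*log(x + 5)/225 + C

Factor the denominator: x*(x - 5)*(x - 4)*(x + 5).
Partial-fraction decomposition: 11/(225*(x + 5)) + 49/(36*(x - 4)) - 36/(25*(x - 5)) + 3/(100*x).
Integrate each term: A/(x−a) contributes A·log|x−a|.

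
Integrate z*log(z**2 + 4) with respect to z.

Let u = z**2 + 4, so du = (2*z) dz.
The integral becomes (1/2)·∫ log(u) du; integrate by parts with u′=log(u), dv′=du.

z**2*log(z**2 + 4)/2 - z**2/2 + 2*log(z**2 + 4) + C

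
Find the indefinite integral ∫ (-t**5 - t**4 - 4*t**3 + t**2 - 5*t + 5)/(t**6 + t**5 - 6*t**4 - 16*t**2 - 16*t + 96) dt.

-1681*log(t - 2)/3200 + 67*log(t + 2)/128 - 23*log(t + 3)/25 - 5*log(t**2 + 4)/128 - 5*atan(t/2)/64 + 81/(160*t - 320) + C

Factor the denominator: (t - 2)**2*(t + 2)*(t + 3)*(t**2 + 4).
Partial-fraction decomposition: -5*(t + 2)/(64*(t**2 + 4)) - 23/(25*(t + 3)) + 67/(128*(t + 2)) - 1681/(3200*(t - 2)) - 81/(160*(t - 2)**2).
Integrate each term; A/(t−a) gives A·log|t−a|; the (Bt+D)/(t²+p²) term gives a log and an atan.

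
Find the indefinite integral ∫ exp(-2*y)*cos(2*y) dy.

Let I denote the integral. Integrate by parts with u = cos(2*y), dv = exp(-2*y) dy, so v = -exp(-2*y)/2: I = -exp(-2*y)*cos(2*y)/2 − ∫ exp(-2*y)*sin(2*y) dy.
Apply parts again with u = sin(2*y), dv = exp(-2*y) dy: ∫ exp(-2*y)*sin(2*y) dy = -exp(-2*y)*sin(2*y)/2 + I. Substituting back brings back I: I = exp(-2*y)*sin(2*y)/2 - exp(-2*y)*cos(2*y)/2 − I.
Solving for I: (1 + 1)·I equals the remaining terms, so I = (1/2)·(exp(-2*y)*sin(2*y)/2 - exp(-2*y)*cos(2*y)/2).

exp(-2*y)*sin(2*y)/4 - exp(-2*y)*cos(2*y)/4 + C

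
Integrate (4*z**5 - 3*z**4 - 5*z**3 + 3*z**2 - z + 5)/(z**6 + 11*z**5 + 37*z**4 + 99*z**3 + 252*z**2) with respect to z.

Factor the denominator: z**2*(z + 4)*(z + 7)*(z**2 + 9).
Partial-fraction decomposition: -(9907*z + 31397)/(13050*(z**2 + 9)) + 72557/(8526*(z + 7)) - 4487/(1200*(z + 4)) - 83/(7056*z) + 5/(252*z**2).
Integrate each term; A/(z−a) gives A·log|z−a|; the (Bz+D)/(z²+p²) term gives a log and an atan.

-83*log(z)/7056 - 4487*log(z + 4)/1200 + 72557*log(z + 7)/8526 - 9907*log(z**2 + 9)/26100 - 31397*atan(z/3)/39150 - 5/(252*z) + C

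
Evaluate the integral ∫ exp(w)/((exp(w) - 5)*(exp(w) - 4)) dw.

Let u = e^w, du = e^w dw.
The integral becomes ∫ du/((u-5)(u-4)); decompose into partial fractions.

log(exp(w) - 5) - log(exp(w) - 4) + C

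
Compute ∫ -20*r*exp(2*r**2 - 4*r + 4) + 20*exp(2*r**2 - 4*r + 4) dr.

-5*exp(2*r**2 - 4*r + 4) + C

Let u = 2*r**2 - 4*r + 4, so du = (4*r - 4) dr.
Rewriting, the integral becomes -5·∫ e^u du = -5·e^u.
Substituting back, u = 2*r**2 - 4*r + 4.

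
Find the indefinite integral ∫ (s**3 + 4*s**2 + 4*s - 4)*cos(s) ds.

Use integration by parts with u = s**3 + 4*s**2 + 4*s - 4, dv = cos(s) ds, so v = sin(s).
Apply parts 3 times (tabular method): alternate signs, differentiate u down to 0, integrate dv up.

s**3*sin(s) + 4*s**2*sin(s) + 3*s**2*cos(s) - 2*s*sin(s) + 8*s*cos(s) - 12*sin(s) - 2*cos(s) + C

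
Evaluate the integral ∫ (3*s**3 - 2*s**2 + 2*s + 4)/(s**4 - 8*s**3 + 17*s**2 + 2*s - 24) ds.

Factor the denominator: (s - 4)*(s - 3)*(s - 2)*(s + 1).
Partial-fraction decomposition: 1/(20*(s + 1)) + 4/(s - 2) - 73/(4*(s - 3)) + 86/(5*(s - 4)).
Integrate each term: A/(s−a) contributes A·log|s−a|.

86*log(s - 4)/5 - 73*log(s - 3)/4 + 4*log(s - 2) + log(s + 1)/20 + C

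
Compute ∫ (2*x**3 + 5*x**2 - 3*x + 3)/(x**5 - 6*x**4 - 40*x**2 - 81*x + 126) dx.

Factor the denominator: (x - 7)*(x - 1)*(x + 2)*(x**2 + 9).
Partial-fraction decomposition: -21*(4*x - 1)/(290*(x**2 + 9)) + 1/(27*(x + 2)) - 7/(180*(x - 1)) + 913/(3132*(x - 7)).
Integrate each term; A/(x−a) gives A·log|x−a|; the (Bx+D)/(x²+p²) term gives a log and an atan.

913*log(x - 7)/3132 - 7*log(x - 1)/180 + log(x + 2)/27 - 21*log(x**2 + 9)/145 + 7*atan(x/3)/290 + C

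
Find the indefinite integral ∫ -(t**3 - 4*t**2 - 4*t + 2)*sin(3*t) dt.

t**3*cos(3*t)/3 - t**2*sin(3*t)/3 - 4*t**2*cos(3*t)/3 + 8*t*sin(3*t)/9 - 14*t*cos(3*t)/9 + 14*sin(3*t)/27 + 26*cos(3*t)/27 + C

Use integration by parts with u = t**3 - 4*t**2 - 4*t + 2, dv = -sin(3*t) dt, so v = cos(3*t)/3.
Apply parts 3 times (tabular method): alternate signs, differentiate u down to 0, integrate dv up.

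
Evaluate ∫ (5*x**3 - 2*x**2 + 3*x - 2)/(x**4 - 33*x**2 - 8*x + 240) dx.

Factor the denominator: (x - 5)*(x - 3)*(x + 4)**2.
Partial-fraction decomposition: 3487/(1323*(x + 4)) - 122/(21*(x + 4)**2) - 62/(49*(x - 3)) + 98/(27*(x - 5)).
Integrate each term; A/(x−a) gives A·log|x−a|; A/(x−a)² gives −A/(x−a).

98*log(x - 5)/27 - 62*log(x - 3)/49 + 3487*log(x + 4)/1323 + 122/(21*x + 84) + C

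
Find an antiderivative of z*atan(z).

z**2*atan(z)/2 - z/2 + atan(z)/2 + C

Use integration by parts with u = arctan(z), dv = z dz.
Then du = 1/(z**2 + 1) dz.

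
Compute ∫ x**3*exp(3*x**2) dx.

Let u = x², du = 2x dx; rewrite as (1/2)∫ u^1·exp(3u) du.
Now integrate by parts 1 time.

(3*x**2 - 1)*exp(3*x**2)/18 + C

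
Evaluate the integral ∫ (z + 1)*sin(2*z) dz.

-z*cos(2*z)/2 + sin(2*z)/4 - cos(2*z)/2 + C

Use integration by parts with u = z + 1, dv = sin(2*z) dz, so v = -cos(2*z)/2.
Apply parts 1 times (tabular method): alternate signs, differentiate u down to 0, integrate dv up.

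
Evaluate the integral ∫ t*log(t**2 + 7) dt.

Let u = t**2 + 7, so du = (2*t) dt.
The integral becomes (1/2)·∫ log(u) du; integrate by parts with u′=log(u), dv′=du.

t**2*log(t**2 + 7)/2 - t**2/2 + 7*log(t**2 + 7)/2 + C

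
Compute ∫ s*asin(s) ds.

s**2*asin(s)/2 + s*sqrt(-s**2 + 1)/4 - asin(s)/4 + C

Use integration by parts with u = arcsin(s), dv = s ds.
Then du = 1/sqrt(-s**2 + 1) ds.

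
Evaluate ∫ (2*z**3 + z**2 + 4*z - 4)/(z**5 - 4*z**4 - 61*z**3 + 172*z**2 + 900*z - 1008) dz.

Factor the denominator: (z - 7)*(z - 6)*(z - 1)*(z + 4)*(z + 6).
Partial-fraction decomposition: -53/(273*(z + 6)) + 3/(25*(z + 4)) + 1/(350*(z - 1)) - 61/(75*(z - 6)) + 23/(26*(z - 7)).
Integrate each term: A/(z−a) contributes A·log|z−a|.

23*log(z - 7)/26 - 61*log(z - 6)/75 + log(z - 1)/350 + 3*log(z + 4)/25 - 53*log(z + 6)/273 + C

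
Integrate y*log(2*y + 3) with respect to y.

y**2*log(2*y + 3)/2 - y**2/4 + 3*y/4 - 9*log(2*y + 3)/8 + C

Use integration by parts with u = log(2*y + 3), dv = y dy.
Then du = 2/(2*y + 3) dy and v = y**2/2.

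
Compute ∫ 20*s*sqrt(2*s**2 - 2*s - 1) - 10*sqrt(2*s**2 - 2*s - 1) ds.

Let u = 2*s**2 - 2*s - 1, so du = (4*s - 2) ds.
Rewriting, the integral becomes 5·∫ √u du = 5·(2/3)u^(3/2).
Substituting back, u = 2*s**2 - 2*s - 1.

10*(2*s**2 - 2*s - 1)**(3/2)/3 + C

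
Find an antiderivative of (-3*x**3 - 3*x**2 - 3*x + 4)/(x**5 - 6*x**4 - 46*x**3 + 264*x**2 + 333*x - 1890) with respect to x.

-1193*log(x - 7)/1040 + 461*log(x - 5)/352 - 113*log(x - 3)/432 - 67*log(x + 3)/1440 + 562*log(x + 6)/3861 + C

Factor the denominator: (x - 7)*(x - 5)*(x - 3)*(x + 3)*(x + 6).
Partial-fraction decomposition: 562/(3861*(x + 6)) - 67/(1440*(x + 3)) - 113/(432*(x - 3)) + 461/(352*(x - 5)) - 1193/(1040*(x - 7)).
Integrate each term: A/(x−a) contributes A·log|x−a|.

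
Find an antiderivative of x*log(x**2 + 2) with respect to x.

x**2*log(x**2 + 2)/2 - x**2/2 + log(x**2 + 2) + C

Let u = x**2 + 2, so du = (2*x) dx.
The integral becomes (1/2)·∫ log(u) du; integrate by parts with u′=log(u), dv′=du.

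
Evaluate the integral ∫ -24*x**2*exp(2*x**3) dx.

Let u = 2*x**3, so du = (6*x**2) dx.
Rewriting, the integral becomes -4·∫ e^u du = -4·e^u.
Substituting back, u = 2*x**3.

-4*exp(2*x**3) + C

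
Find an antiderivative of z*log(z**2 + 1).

Let u = z**2 + 1, so du = (2*z) dz.
The integral becomes (1/2)·∫ log(u) du; integrate by parts with u′=log(u), dv′=du.

z**2*log(z**2 + 1)/2 - z**2/2 + log(z**2 + 1)/2 + C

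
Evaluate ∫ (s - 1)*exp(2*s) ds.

Use integration by parts with u = s - 1, dv = exp(2*s) ds, so v = exp(2*s)/2.
Apply parts 1 times (tabular method): alternate signs, differentiate u down to 0, integrate dv up.

(2*s - 3)*exp(2*s)/4 + C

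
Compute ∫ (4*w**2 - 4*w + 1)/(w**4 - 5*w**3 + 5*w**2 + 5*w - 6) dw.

25*log(w - 3)/8 - 3*log(w - 2) + log(w - 1)/4 - 3*log(w + 1)/8 + C

Factor the denominator: (w - 3)*(w - 2)*(w - 1)*(w + 1).
Partial-fraction decomposition: -3/(8*(w + 1)) + 1/(4*(w - 1)) - 3/(w - 2) + 25/(8*(w - 3)).
Integrate each term: A/(w−a) contributes A·log|w−a|.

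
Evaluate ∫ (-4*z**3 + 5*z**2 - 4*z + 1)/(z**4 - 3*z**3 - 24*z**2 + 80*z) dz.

log(z)/80 - 3133*log(z - 4)/1296 - 646*log(z + 5)/405 + 191/(36*z - 144) + C

Factor the denominator: z*(z - 4)**2*(z + 5).
Partial-fraction decomposition: -646/(405*(z + 5)) - 3133/(1296*(z - 4)) - 191/(36*(z - 4)**2) + 1/(80*z).
Integrate each term; A/(z−a) gives A·log|z−a|; A/(z−a)² gives −A/(z−a).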